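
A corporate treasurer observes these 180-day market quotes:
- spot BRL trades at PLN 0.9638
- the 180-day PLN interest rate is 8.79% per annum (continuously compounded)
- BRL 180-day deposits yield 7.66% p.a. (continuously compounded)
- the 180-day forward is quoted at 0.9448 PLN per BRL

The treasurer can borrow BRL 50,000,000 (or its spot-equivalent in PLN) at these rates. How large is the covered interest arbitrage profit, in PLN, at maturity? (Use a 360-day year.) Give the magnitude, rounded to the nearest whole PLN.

T = 180/360 years.
Invest the BRL and cover forward: 50,000,000 × 1.039042899 × 0.9448 = PLN 49,084,386.55.
Convert at spot and invest in PLN: 50,000,000 × 0.9638 × 1.0449301071 = PLN 50,355,181.86.
The quoted forward undervalues BRL, so borrow BRL, convert to PLN at spot, deposit the PLN at 8.79%, and buy BRL forward at 0.9448 to cover the loan.
Arbitrage profit = |49,084,386.55 − 50,355,181.86| = PLN 1,270,795.

PLN 1,270,795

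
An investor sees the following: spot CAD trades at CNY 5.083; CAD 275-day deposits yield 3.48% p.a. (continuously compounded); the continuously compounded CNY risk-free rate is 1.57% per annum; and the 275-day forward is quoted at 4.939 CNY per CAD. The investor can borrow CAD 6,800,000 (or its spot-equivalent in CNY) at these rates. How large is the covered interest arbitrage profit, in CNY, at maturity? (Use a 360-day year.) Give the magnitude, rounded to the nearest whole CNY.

CNY 491,449

T = 275/360 years.
Invest the CAD and cover forward: 6,800,000 × 1.026939822 × 4.939 = CNY 34,489,979.31.
Convert at spot and invest in CNY: 6,800,000 × 5.083 × 1.0120652606 = CNY 34,981,428.49.
The quoted forward undervalues CAD, so borrow CAD, convert to CNY at spot, deposit the CNY at 1.57%, and buy CAD forward at 4.939 to cover the loan.
Arbitrage profit = |34,489,979.31 − 34,981,428.49| = CNY 491,449.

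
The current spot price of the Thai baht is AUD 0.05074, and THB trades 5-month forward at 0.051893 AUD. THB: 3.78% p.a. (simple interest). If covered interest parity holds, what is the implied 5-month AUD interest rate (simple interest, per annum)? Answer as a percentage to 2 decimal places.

9.32%

T = 5/12 years.
CIP gives F = S · g_AUD/g_THB, so g_AUD/g_THB = 0.051893/0.05074 = 1.0227237.
The THB side grows by 1 + 0.0378×5/12 = 1.015750.
So the AUD growth factor = 1.0388316.
(1.0388316 − 1)/T = 0.093196, i.e. 9.32%.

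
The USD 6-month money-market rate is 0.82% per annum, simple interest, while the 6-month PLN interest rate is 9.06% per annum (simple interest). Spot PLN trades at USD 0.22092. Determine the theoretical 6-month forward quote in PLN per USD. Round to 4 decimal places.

T = 6/12 years.
Growth of 1 USD over T: 1 + 0.0082×6/12 = 1.004100.
Growth of 1 PLN over T: 1 + 0.0906×6/12 = 1.045300.
CIP: F = S · (grow USD)/(grow PLN) = 0.22092 × 1.004100/1.045300 = 0.2122125 USD per PLN.
Invert for PLN per USD: 1 / 0.2122125 = 4.7123.

4.7123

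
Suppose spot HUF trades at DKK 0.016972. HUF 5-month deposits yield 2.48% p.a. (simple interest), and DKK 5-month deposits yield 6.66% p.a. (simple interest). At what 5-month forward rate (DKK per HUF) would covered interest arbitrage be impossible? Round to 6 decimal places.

0.017265

T = 5/12 years.
DKK growth factor: 1 + 0.0666×5/12 = 1.027750.
HUF accumulates by 1 + 0.0248×5/12 = 1.0103333.
So F = 0.016972 × 1.027750 / 1.0103333 = 0.01726457 (DKK/HUF).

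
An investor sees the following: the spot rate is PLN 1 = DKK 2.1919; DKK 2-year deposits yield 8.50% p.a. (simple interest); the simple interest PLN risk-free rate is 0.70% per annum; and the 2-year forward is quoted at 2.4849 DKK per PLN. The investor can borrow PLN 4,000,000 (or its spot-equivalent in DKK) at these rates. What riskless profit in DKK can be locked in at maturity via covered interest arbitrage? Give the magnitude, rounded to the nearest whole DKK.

T = 2 years.
Keep in PLN, deliver into the forward: 4,000,000·1.014000·2.4849 = DKK 10,078,754.40.
Swap to DKK now, deposit: 4,000,000·2.1919·1.170000 = DKK 10,258,092.00.
The quoted forward undervalues PLN, so borrow PLN, convert to DKK at spot, deposit the DKK at 8.50%, and buy PLN forward at 2.4849 to cover the loan.
The gap between the two covered legs is DKK 179,338.

DKK 179,338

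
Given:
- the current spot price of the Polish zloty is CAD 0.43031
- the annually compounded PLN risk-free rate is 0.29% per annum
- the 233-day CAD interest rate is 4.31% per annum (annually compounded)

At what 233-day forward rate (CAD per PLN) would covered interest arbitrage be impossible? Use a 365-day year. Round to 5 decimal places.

T = 233/365 years.
CAD accumulates by (1 + 0.0431)^(233/365) = 1.0273028.
PLN growth factor: (1 + 0.0029)^(233/365) = 1.0018503.
So F = 0.43031 × 1.0273028 / 1.0018503 = 0.4412422 (CAD/PLN).

0.44124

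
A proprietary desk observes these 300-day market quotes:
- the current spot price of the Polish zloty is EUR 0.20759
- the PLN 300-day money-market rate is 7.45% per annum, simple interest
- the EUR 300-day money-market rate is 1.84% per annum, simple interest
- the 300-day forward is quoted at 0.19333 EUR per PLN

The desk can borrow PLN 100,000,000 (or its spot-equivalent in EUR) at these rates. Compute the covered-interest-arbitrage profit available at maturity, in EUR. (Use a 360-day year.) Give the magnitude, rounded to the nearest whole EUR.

T = 300/360 years.
Keep in PLN, deliver into the forward: 100,000,000·1.0620833333·0.19333 = EUR 20,533,257.08.
Swap to EUR now, deposit: 100,000,000·0.20759·1.0153333333 = EUR 21,077,304.67.
The quoted forward undervalues PLN, so borrow PLN, convert to EUR at spot, deposit the EUR at 1.84%, and buy PLN forward at 0.19333 to cover the loan.
Profit = 21,077,304.67 − 20,533,257.08 = EUR 544,048.

EUR 544,048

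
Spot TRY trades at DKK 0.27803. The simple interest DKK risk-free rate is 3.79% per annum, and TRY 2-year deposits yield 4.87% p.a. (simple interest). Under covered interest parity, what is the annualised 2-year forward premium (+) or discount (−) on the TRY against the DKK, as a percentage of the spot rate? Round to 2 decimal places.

T = 2 years.
No-arbitrage forward: 0.27803 × 1.075800 / 1.097400 = 0.27255757 DKK/TRY.
(F − S)/S ÷ T = (0.27255757 − 0.27803)/0.27803/2 = -0.009841 → -0.98%.

-0.98%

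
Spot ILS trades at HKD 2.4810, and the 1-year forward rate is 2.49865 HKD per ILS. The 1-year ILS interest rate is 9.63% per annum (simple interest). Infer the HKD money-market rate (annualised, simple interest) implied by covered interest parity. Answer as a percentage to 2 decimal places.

T = 1 year.
CIP gives F = S · g_HKD/g_ILS, so g_HKD/g_ILS = 2.49865/2.481 = 1.0071141.
ILS growth factor: 1 + 0.0963×1 = 1.096300.
So the HKD growth factor = 1.1040992.
(1.1040992 − 1)/T = 0.104099, i.e. 10.41%.

10.41%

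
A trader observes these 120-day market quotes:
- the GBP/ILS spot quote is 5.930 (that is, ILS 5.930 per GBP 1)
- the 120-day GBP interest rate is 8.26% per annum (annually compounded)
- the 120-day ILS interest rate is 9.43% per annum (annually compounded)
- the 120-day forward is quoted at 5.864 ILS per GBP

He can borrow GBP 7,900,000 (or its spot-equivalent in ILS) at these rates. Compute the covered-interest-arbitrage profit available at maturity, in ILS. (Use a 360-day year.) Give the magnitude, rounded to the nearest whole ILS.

T = 120/360 years.
Invest the GBP and cover forward: 7,900,000 × 1.02680823 × 5.864 = ILS 47,567,507.34.
Convert at spot and invest in ILS: 7,900,000 × 5.930 × 1.0304939975 = ILS 48,275,552.30.
The quoted forward undervalues GBP, so borrow GBP, convert to ILS at spot, deposit the ILS at 9.43%, and buy GBP forward at 5.864 to cover the loan.
The gap between the two covered legs is ILS 708,045.

ILS 708,045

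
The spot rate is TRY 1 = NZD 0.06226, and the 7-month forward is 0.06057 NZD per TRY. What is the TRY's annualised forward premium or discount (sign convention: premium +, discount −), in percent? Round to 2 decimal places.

-4.65%

T = 7/12 years.
TRY trades forward at -2.71442% vs spot over the period.
Per annum: -0.0271442 / (7/12) = -0.046533 = -4.65%.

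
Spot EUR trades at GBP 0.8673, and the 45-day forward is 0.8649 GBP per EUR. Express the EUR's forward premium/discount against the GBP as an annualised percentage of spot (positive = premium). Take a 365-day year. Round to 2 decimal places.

T = 45/365 years.
Period premium: (0.8649 − 0.8673)/0.8673 = -0.0027672.
Annualise by dividing by T: -0.0027672 / (45/365) = -0.022445 → -2.24%.

-2.24%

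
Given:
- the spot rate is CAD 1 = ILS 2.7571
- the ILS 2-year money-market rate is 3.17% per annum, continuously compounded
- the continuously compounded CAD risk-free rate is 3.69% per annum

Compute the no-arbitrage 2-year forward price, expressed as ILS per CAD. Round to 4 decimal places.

2.7286

T = 2 years.
ILS growth factor: e^(0.0317×2) = 1.0654529.
CAD accumulates by e^(0.0369×2) = 1.0765915.
Forward (ILS per CAD) = 2.7571 × 1.0654529 / 1.0765915 = 2.728575.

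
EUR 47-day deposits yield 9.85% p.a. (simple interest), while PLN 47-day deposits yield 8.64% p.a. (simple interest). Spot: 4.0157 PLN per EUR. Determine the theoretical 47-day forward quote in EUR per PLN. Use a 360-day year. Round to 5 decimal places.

0.24941

T = 47/360 years.
PLN growth factor: 1 + 0.0864×47/360 = 1.011280.
Growth of 1 EUR over T: 1 + 0.0985×47/360 = 1.0128597.
So F = 4.0157 × 1.011280 / 1.0128597 = 4.009437 (PLN/EUR).
Quoted the other way: 1/4.009437 = 0.24941 EUR per PLN.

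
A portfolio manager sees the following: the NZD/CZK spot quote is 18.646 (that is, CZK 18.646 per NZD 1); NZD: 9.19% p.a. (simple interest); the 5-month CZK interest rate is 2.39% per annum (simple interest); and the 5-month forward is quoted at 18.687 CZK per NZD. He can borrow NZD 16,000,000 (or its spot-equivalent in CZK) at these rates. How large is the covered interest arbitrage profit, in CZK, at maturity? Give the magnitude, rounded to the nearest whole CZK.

T = 5/12 years.
Keep in NZD, deliver into the forward: 16,000,000·1.03829166667·18.687 = CZK 310,440,902.00.
Swap to CZK now, deposit: 16,000,000·18.646·1.00995833333 = CZK 301,306,929.33.
The quoted forward overvalues NZD, so borrow CZK, buy NZD at spot, deposit the NZD at 9.19%, and sell the proceeds forward at 18.687.
The gap between the two covered legs is CZK 9,133,973.

CZK 9,133,973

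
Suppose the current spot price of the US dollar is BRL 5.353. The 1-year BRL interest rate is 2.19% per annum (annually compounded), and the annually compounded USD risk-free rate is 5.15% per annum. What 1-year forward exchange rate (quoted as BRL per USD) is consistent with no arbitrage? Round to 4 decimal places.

T = 1 year.
BRL accumulates by (1 + 0.0219)^1 = 1.021900.
USD growth factor: (1 + 0.0515)^1 = 1.051500.
Forward (BRL per USD) = 5.353 × 1.021900 / 1.051500 = 5.202312.

5.2023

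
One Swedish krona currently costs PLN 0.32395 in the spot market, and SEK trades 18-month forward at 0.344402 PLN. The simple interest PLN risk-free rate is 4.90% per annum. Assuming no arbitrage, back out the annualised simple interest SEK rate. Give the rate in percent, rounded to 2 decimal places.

0.65%

T = 18/12 years.
CIP gives F = S · g_PLN/g_SEK, so g_PLN/g_SEK = 0.344402/0.32395 = 1.0631332.
PLN growth factor: 1 + 0.0490×18/12 = 1.073500.
Hence g_SEK = 1.0097512.
(1.0097512 − 1)/T = 0.006501, i.e. 0.65%.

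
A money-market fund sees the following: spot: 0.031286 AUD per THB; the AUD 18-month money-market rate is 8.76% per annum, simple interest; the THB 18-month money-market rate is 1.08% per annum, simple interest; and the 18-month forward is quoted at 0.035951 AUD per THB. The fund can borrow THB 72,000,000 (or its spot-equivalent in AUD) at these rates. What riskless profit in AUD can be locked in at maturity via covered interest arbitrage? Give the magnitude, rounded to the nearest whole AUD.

T = 18/12 years.
Route A — deposit THB, sell forward: 72,000,000 × 1.016200 × 0.035951 = AUD 2,630,405.25.
Route B — convert at spot, deposit AUD: 72,000,000 × 0.031286 × 1.131400 = AUD 2,548,582.59.
The quoted forward overvalues THB, so borrow AUD, buy THB at spot, deposit the THB at 1.08%, and sell the proceeds forward at 0.035951.
Profit = 2,630,405.25 − 2,548,582.59 = AUD 81,823.

AUD 81,823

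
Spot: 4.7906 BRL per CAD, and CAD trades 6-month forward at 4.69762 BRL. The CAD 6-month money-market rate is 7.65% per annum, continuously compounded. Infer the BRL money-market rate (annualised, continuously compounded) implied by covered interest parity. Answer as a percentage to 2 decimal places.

T = 6/12 years.
By CIP, F/S equals the BRL-to-CAD growth ratio: 4.69762/4.7906 = 0.9805912.
The CAD side grows by e^(0.0765×6/12) = 1.0389909.
That pins the BRL growth at 1.0188253.
Take logs: ln 1.0188253 / (6/12) = 0.037301, so 3.73%.

3.73%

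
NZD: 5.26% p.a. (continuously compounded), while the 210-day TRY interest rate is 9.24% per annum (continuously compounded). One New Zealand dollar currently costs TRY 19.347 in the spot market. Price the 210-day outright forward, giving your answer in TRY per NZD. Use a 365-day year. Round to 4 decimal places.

19.7951

T = 210/365 years.
TRY accumulates by e^(0.0924×210/365) = 1.0546001.
NZD accumulates by e^(0.0526×210/365) = 1.03072559.
Forward (TRY per NZD) = 19.347 × 1.0546001 / 1.03072559 = 19.795131.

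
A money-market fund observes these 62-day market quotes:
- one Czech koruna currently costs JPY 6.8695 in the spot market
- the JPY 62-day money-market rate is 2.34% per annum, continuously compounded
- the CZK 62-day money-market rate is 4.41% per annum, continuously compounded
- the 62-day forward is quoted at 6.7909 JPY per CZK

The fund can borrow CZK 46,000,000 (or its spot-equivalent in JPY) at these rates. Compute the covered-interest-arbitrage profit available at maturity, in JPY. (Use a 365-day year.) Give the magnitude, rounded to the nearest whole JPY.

JPY 2,525,300

T = 62/365 years.
Keep in CZK, deliver into the forward: 46,000,000·1.00751908633·6.7909 = JPY 314,730,222.71.
Swap to JPY now, deposit: 46,000,000·6.8695·1.00398270449 = JPY 317,255,522.67.
The quoted forward undervalues CZK, so borrow CZK, convert to JPY at spot, deposit the JPY at 2.34%, and buy CZK forward at 6.7909 to cover the loan.
Arbitrage profit = |314,730,222.71 − 317,255,522.67| = JPY 2,525,300.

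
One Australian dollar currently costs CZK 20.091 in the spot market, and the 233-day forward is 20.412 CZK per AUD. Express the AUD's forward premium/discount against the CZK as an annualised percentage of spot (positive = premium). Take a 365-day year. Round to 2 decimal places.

+2.50%

T = 233/365 years.
Period premium: (20.412 − 20.091)/20.091 = 0.0159773.
Per annum: 0.0159773 / (233/365) = 0.025029 = 2.50%.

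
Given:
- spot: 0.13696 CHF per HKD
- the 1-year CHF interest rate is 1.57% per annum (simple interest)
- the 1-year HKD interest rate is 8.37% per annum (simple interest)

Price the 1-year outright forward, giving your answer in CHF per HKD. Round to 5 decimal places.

T = 1 year.
CHF growth factor: 1 + 0.0157×1 = 1.015700.
HKD accumulates by 1 + 0.0837×1 = 1.083700.
CIP: F = S · (grow CHF)/(grow HKD) = 0.13696 × 1.015700/1.083700 = 0.1283660 CHF per HKD.

0.12837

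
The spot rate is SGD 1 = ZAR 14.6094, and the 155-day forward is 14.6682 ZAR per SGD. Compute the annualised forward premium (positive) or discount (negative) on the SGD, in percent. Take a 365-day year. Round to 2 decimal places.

T = 155/365 years.
Period premium: (14.6682 − 14.6094)/14.6094 = 0.0040248.
Annualise by dividing by T: 0.0040248 / (155/365) = 0.009478 → 0.95%.

+0.95%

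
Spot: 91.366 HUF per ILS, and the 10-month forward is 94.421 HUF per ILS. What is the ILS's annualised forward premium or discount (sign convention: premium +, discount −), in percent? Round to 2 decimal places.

+4.01%

T = 10/12 years.
(F − S)/S = (94.421 − 91.366)/91.366 = 0.0334369.
×(1/T) gives 4.01% p.a.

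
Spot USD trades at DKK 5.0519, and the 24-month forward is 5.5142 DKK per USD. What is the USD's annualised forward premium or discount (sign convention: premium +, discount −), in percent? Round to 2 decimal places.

+4.58%

T = 2 years.
(F − S)/S = (5.5142 − 5.0519)/5.0519 = 0.0915101.
Per annum: 0.0915101 / 2 = 0.045755 = 4.58%.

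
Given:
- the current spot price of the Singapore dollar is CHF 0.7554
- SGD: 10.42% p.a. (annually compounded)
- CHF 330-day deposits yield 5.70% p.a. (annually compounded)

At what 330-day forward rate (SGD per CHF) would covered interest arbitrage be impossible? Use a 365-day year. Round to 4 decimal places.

T = 330/365 years.
Growth of 1 CHF over T: (1 + 0.0570)^(330/365) = 1.0513963.
Growth of 1 SGD over T: (1 + 0.1042)^(330/365) = 1.0937546.
CIP: F = S · (grow CHF)/(grow SGD) = 0.7554 × 1.0513963/1.0937546 = 0.7261453 CHF per SGD.
Quoted the other way: 1/0.7261453 = 1.3771 SGD per CHF.

1.3771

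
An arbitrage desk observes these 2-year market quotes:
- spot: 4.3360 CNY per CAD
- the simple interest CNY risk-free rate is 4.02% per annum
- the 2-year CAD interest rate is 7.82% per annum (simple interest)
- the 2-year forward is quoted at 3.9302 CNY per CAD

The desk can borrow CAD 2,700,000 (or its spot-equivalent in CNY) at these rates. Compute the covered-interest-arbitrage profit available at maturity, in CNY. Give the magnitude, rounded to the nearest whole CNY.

T = 2 years.
Route A — deposit CAD, sell forward: 2,700,000 × 1.156400 × 3.9302 = CNY 12,271,184.86.
Route B — convert at spot, deposit CNY: 2,700,000 × 4.3360 × 1.080400 = CNY 12,648,458.88.
The quoted forward undervalues CAD, so borrow CAD, convert to CNY at spot, deposit the CNY at 4.02%, and buy CAD forward at 3.9302 to cover the loan.
The gap between the two covered legs is CNY 377,274.

CNY 377,274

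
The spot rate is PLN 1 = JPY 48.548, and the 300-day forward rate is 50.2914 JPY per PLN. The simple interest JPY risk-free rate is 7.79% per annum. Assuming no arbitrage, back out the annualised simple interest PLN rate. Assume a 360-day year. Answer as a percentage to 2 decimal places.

3.36%

T = 300/360 years.
F/S = 50.2914/48.548 = 1.0359109 = (growth of JPY) / (growth of PLN).
JPY growth factor: 1 + 0.0779×300/360 = 1.0649167.
So the PLN growth factor = 1.0280003.
r = (1.0280003 − 1)/(300/360) = 0.033600 → 3.36%.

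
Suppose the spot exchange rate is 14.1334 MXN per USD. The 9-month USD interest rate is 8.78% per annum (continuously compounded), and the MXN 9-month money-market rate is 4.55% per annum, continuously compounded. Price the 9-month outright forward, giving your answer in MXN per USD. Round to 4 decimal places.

13.6921

T = 9/12 years.
MXN accumulates by e^(0.0455×9/12) = 1.03471394.
USD growth factor: e^(0.0878×9/12) = 1.0680665.
Forward (MXN per USD) = 14.1334 × 1.03471394 / 1.0680665 = 13.692056.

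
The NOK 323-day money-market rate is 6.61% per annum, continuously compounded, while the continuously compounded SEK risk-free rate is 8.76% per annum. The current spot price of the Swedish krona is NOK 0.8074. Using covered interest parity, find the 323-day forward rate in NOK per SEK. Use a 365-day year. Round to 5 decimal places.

T = 323/365 years.
Growth of 1 NOK over T: e^(0.0661×323/365) = 1.0602386.
SEK accumulates by e^(0.0876×323/365) = 1.0806038.
Forward (NOK per SEK) = 0.8074 × 1.0602386 / 1.0806038 = 0.7921836.

0.79218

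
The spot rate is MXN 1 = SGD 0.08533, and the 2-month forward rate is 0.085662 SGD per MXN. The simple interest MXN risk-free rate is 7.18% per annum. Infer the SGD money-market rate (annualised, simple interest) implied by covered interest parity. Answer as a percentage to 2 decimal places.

T = 2/12 years.
By CIP, F/S equals the SGD-to-MXN growth ratio: 0.085662/0.08533 = 1.0038908.
The MXN side grows by 1 + 0.0718×2/12 = 1.0119667.
So the SGD growth factor = 1.0159041.
(1.0159041 − 1)/T = 0.095425, i.e. 9.54%.

9.54%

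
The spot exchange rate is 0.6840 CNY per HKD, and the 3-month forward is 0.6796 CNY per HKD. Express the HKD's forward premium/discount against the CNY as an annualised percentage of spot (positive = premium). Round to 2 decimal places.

-2.57%

T = 3/12 years.
Period premium: (0.6796 − 0.684)/0.684 = -0.0064327.
×(1/T) gives -2.57% p.a.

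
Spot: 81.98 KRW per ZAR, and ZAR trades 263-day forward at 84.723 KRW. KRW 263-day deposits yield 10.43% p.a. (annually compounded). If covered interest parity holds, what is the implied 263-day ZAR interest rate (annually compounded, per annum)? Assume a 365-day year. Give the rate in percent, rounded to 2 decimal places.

5.50%

T = 263/365 years.
CIP gives F = S · g_KRW/g_ZAR, so g_KRW/g_ZAR = 84.723/81.98 = 1.0334594.
KRW growth factor: (1 + 0.1043)^(263/365) = 1.0741039.
Hence g_ZAR = 1.0393286.
r = 1.0393286^(365/263) − 1 = 0.054994 → 5.50%.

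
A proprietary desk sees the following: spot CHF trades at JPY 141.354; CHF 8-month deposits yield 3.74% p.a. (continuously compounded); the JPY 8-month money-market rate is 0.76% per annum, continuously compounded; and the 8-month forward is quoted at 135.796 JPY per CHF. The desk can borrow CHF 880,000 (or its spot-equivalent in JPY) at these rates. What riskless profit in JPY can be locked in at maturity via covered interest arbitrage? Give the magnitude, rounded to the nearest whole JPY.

JPY 2,505,889

T = 8/12 years.
Invest the CHF and cover forward: 880,000 × 1.02524676846 × 135.796 = JPY 122,517,480.95.
Convert at spot and invest in JPY: 880,000 × 141.354 × 1.00507952393 = JPY 125,023,369.70.
The quoted forward undervalues CHF, so borrow CHF, convert to JPY at spot, deposit the JPY at 0.76%, and buy CHF forward at 135.796 to cover the loan.
Profit = 125,023,369.70 − 122,517,480.95 = JPY 2,505,889.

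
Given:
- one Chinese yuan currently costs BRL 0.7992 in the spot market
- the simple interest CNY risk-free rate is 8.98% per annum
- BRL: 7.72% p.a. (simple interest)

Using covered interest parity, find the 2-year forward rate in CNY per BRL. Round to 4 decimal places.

1.2786

T = 2 years.
Growth of 1 BRL over T: 1 + 0.0772×2 = 1.154400.
CNY accumulates by 1 + 0.0898×2 = 1.179600.
CIP: F = S · (grow BRL)/(grow CNY) = 0.7992 × 1.154400/1.179600 = 0.7821266 BRL per CNY.
Quoted the other way: 1/0.7821266 = 1.2786 CNY per BRL.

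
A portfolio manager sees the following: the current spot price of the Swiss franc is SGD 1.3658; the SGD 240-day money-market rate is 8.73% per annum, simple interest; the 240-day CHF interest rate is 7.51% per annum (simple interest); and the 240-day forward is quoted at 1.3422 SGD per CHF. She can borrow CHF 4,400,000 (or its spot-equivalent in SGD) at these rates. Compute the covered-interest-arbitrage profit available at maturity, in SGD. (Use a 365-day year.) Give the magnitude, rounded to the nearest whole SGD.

T = 240/365 years.
Invest the CHF and cover forward: 4,400,000 × 1.049380822 × 1.3422 = SGD 6,197,307.33.
Convert at spot and invest in SGD: 4,400,000 × 1.3658 × 1.05740274 = SGD 6,354,482.91.
The quoted forward undervalues CHF, so borrow CHF, convert to SGD at spot, deposit the SGD at 8.73%, and buy CHF forward at 1.3422 to cover the loan.
Arbitrage profit = |6,197,307.33 − 6,354,482.91| = SGD 157,176.

SGD 157,176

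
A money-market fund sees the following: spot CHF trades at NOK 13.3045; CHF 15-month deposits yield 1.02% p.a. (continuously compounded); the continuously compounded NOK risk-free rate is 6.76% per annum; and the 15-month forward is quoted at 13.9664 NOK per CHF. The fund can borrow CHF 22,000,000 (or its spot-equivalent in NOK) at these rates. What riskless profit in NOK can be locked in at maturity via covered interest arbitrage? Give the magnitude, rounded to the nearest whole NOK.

T = 15/12 years.
Route A — deposit CHF, sell forward: 22,000,000 × 1.0128316278 × 13.9664 = NOK 311,203,456.22.
Route B — convert at spot, deposit NOK: 22,000,000 × 13.3045 × 1.08817284423 = NOK 318,507,103.33.
The quoted forward undervalues CHF, so borrow CHF, convert to NOK at spot, deposit the NOK at 6.76%, and buy CHF forward at 13.9664 to cover the loan.
The gap between the two covered legs is NOK 7,303,647.

NOK 7,303,647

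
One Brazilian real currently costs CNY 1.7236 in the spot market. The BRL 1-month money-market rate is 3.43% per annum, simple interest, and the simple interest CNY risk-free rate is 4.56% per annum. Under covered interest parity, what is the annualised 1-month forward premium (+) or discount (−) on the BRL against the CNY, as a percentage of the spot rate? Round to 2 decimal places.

+1.13%

T = 1/12 years.
F = S · g_CNY/g_BRL = 1.7236 × 1.003800/1.0028583 = 1.7252185.
(F − S)/S ÷ T = (1.7252185 − 1.7236)/1.7236/(1/12) = 0.011268 → 1.13%.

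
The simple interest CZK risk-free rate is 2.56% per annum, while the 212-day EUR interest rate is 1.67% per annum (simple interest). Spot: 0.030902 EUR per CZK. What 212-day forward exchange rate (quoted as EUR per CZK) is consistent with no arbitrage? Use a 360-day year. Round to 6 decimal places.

T = 212/360 years.
EUR growth factor: 1 + 0.0167×212/360 = 1.0098344.
Growth of 1 CZK over T: 1 + 0.0256×212/360 = 1.0150756.
CIP: F = S · (grow EUR)/(grow CZK) = 0.030902 × 1.0098344/1.0150756 = 0.03074244 EUR per CZK.

0.030742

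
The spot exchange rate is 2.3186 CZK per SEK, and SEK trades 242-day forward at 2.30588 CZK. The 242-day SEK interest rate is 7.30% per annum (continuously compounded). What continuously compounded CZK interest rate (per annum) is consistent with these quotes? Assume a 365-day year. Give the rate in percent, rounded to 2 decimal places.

T = 242/365 years.
By CIP, F/S equals the CZK-to-SEK growth ratio: 2.30588/2.3186 = 0.9945139.
SEK growth factor: e^(0.0730×242/365) = 1.0495904.
So the CZK growth factor = 1.0438322.
r = ln(1.0438322)/(242/365) = 0.064703 → 6.47%.

6.47%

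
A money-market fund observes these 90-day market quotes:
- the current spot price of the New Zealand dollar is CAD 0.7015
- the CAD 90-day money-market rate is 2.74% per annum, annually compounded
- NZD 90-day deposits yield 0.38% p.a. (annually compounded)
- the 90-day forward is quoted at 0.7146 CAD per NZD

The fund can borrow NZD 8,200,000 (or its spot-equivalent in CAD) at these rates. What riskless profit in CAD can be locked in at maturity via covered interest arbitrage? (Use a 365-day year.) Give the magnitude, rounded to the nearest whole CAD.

T = 90/365 years.
Keep in NZD, deliver into the forward: 8,200,000·1.000935648·0.7146 = CAD 5,865,202.64.
Swap to CAD now, deposit: 8,200,000·0.7015·1.006687524 = CAD 5,790,768.64.
The quoted forward overvalues NZD, so borrow CAD, buy NZD at spot, deposit the NZD at 0.38%, and sell the proceeds forward at 0.7146.
Profit = 5,865,202.64 − 5,790,768.64 = CAD 74,434.

CAD 74,434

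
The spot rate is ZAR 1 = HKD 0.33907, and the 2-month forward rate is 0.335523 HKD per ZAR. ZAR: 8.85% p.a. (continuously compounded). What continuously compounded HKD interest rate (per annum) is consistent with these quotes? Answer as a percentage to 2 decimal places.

2.54%

T = 2/12 years.
F/S = 0.335523/0.33907 = 0.9895390 = (growth of HKD) / (growth of ZAR).
The ZAR side grows by e^(0.0885×2/12) = 1.0148593.
So the HKD growth factor = 1.0042429.
Take logs: ln 1.0042429 / (2/12) = 0.025404, so 2.54%.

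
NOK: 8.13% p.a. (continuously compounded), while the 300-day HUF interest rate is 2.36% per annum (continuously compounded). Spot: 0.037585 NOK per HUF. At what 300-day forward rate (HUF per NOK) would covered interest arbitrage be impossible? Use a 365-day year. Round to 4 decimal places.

25.3740

T = 300/365 years.
NOK accumulates by e^(0.0813×300/365) = 1.06910507.
HUF growth factor: e^(0.0236×300/365) = 1.01958661.
CIP: F = S · (grow NOK)/(grow HUF) = 0.037585 × 1.06910507/1.01958661 = 0.039410398 NOK per HUF.
Invert for HUF per NOK: 1 / 0.039410398 = 25.3740.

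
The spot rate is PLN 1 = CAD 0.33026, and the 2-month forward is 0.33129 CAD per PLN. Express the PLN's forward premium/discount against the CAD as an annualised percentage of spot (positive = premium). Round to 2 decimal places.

+1.87%

T = 2/12 years.
PLN trades forward at +0.31188% vs spot over the period.
×(1/T) gives 1.87% p.a.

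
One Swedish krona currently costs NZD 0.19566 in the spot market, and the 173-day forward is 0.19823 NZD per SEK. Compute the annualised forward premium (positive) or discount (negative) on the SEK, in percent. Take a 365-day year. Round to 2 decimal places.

T = 173/365 years.
SEK trades forward at +1.31350% vs spot over the period.
Per annum: 0.0131350 / (173/365) = 0.027713 = 2.77%.

+2.77%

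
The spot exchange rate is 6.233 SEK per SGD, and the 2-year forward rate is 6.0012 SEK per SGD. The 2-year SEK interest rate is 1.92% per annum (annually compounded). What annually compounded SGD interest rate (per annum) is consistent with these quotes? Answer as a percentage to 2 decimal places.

3.87%

T = 2 years.
F/S = 6.0012/6.233 = 0.9628108 = (growth of SEK) / (growth of SGD).
The SEK side grows by (1 + 0.0192)^2 = 1.0387686.
Hence g_SGD = 1.0788917.
r = 1.0788917^(1/2) − 1 = 0.038697 → 3.87%.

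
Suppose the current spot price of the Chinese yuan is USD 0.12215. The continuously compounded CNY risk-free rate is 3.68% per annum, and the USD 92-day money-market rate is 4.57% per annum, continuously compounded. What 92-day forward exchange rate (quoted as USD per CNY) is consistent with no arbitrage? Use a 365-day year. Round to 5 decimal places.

T = 92/365 years.
Growth of 1 USD over T: e^(0.0457×92/365) = 1.0115855.
CNY accumulates by e^(0.0368×92/365) = 1.0093188.
Forward (USD per CNY) = 0.12215 × 1.0115855 / 1.0093188 = 0.1224243.

0.12242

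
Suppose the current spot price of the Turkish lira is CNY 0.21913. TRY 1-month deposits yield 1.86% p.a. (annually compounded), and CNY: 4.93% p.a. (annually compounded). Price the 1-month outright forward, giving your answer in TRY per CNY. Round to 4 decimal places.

4.5522

T = 1/12 years.
Growth of 1 CNY over T: (1 + 0.0493)^(1/12) = 1.0040183.
Growth of 1 TRY over T: (1 + 0.0186)^(1/12) = 1.0015369.
Forward (CNY per TRY) = 0.21913 × 1.0040183 / 1.0015369 = 0.2196729.
Quoted the other way: 1/0.2196729 = 4.5522 TRY per CNY.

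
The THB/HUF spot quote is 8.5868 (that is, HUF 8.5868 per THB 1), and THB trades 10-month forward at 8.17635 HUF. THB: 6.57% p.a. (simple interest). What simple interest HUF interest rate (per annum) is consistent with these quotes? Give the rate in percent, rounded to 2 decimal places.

0.52%

T = 10/12 years.
F/S = 8.17635/8.5868 = 0.9521999 = (growth of HUF) / (growth of THB).
THB growth factor: 1 + 0.0657×10/12 = 1.054750.
Hence g_HUF = 1.0043328.
(1.0043328 − 1)/T = 0.005199, i.e. 0.52%.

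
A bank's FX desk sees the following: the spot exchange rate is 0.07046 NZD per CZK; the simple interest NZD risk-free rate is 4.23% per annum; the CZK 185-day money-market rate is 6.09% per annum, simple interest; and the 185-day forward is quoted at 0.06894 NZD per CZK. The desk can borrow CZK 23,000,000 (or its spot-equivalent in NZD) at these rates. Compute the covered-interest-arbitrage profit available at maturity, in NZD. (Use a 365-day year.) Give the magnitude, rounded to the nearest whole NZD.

NZD 20,761

T = 185/365 years.
Invest the CZK and cover forward: 23,000,000 × 1.030867123 × 0.06894 = NZD 1,634,563.53.
Convert at spot and invest in NZD: 23,000,000 × 0.07046 × 1.021439726 = NZD 1,655,324.79.
The quoted forward undervalues CZK, so borrow CZK, convert to NZD at spot, deposit the NZD at 4.23%, and buy CZK forward at 0.06894 to cover the loan.
The gap between the two covered legs is NZD 20,761.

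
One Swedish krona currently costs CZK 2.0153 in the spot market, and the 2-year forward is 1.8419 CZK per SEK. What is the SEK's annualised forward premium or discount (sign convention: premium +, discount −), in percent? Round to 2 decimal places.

T = 2 years.
Period premium: (1.8419 − 2.0153)/2.0153 = -0.0860418.
×(1/T) gives -4.30% p.a.

-4.30%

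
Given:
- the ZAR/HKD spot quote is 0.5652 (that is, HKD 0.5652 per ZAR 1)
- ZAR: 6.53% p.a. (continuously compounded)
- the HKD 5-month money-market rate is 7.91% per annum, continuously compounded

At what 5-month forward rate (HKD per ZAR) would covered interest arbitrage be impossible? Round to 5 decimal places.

0.56846

T = 5/12 years.
HKD growth factor: e^(0.0791×5/12) = 1.0335075.
ZAR accumulates by e^(0.0653×5/12) = 1.0275819.
Forward (HKD per ZAR) = 0.5652 × 1.0335075 / 1.0275819 = 0.5684593.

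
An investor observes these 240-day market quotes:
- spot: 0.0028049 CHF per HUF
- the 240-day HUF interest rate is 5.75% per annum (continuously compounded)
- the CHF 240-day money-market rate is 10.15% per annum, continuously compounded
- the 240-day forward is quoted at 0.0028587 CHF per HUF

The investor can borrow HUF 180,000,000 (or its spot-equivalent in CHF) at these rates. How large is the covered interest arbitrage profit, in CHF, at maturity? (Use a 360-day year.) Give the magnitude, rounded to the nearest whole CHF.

T = 240/360 years.
Keep in HUF, deliver into the forward: 180,000,000·1.03907753·0.0028587 = CHF 534,673.97.
Swap to CHF now, deposit: 180,000,000·0.0028049·1.07000858 = CHF 540,228.07.
The quoted forward undervalues HUF, so borrow HUF, convert to CHF at spot, deposit the CHF at 10.15%, and buy HUF forward at 0.0028587 to cover the loan.
Arbitrage profit = |534,673.97 − 540,228.07| = CHF 5,554.

CHF 5,554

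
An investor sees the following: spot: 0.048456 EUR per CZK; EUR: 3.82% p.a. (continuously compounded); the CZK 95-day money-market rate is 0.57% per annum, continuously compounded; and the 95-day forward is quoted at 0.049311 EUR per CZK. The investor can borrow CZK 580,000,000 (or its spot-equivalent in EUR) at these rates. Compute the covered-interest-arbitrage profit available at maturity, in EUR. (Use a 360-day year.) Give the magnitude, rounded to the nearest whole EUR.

T = 95/360 years.
Invest the CZK and cover forward: 580,000,000 × 1.0015052985 × 0.049311 = EUR 28,643,432.11.
Convert at spot and invest in EUR: 580,000,000 × 0.048456 × 1.0101315355 = EUR 28,389,221.54.
The quoted forward overvalues CZK, so borrow EUR, buy CZK at spot, deposit the CZK at 0.57%, and sell the proceeds forward at 0.049311.
The gap between the two covered legs is EUR 254,211.

EUR 254,211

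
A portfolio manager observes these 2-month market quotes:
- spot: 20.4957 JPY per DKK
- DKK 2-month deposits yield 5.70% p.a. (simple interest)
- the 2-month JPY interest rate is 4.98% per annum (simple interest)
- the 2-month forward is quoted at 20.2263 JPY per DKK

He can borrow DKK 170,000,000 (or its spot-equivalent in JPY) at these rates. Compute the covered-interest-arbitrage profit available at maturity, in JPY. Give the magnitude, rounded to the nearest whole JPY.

T = 2/12 years.
Route A — deposit DKK, sell forward: 170,000,000 × 1.009500 × 20.2263 = JPY 3,471,136,474.50.
Route B — convert at spot, deposit JPY: 170,000,000 × 20.4957 × 1.008300 = JPY 3,513,188,432.70.
The quoted forward undervalues DKK, so borrow DKK, convert to JPY at spot, deposit the JPY at 4.98%, and buy DKK forward at 20.2263 to cover the loan.
The gap between the two covered legs is JPY 42,051,958.

JPY 42,051,958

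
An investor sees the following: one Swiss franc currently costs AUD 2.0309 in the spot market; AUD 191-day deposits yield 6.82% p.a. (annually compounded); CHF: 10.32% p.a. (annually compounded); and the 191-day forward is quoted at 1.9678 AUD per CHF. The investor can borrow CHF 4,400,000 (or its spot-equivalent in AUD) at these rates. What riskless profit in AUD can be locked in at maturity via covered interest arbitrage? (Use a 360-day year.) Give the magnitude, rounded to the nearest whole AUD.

T = 191/360 years.
Keep in CHF, deliver into the forward: 4,400,000·1.053490081·1.9678 = AUD 9,121,454.24.
Swap to AUD now, deposit: 4,400,000·2.0309·1.035623227 = AUD 9,254,287.73.
The quoted forward undervalues CHF, so borrow CHF, convert to AUD at spot, deposit the AUD at 6.82%, and buy CHF forward at 1.9678 to cover the loan.
Profit = 9,254,287.73 − 9,121,454.24 = AUD 132,833.

AUD 132,833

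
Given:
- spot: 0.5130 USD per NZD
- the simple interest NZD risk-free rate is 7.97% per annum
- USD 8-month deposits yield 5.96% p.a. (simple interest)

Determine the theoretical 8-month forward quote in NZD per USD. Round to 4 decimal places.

T = 8/12 years.
Growth of 1 USD over T: 1 + 0.0596×8/12 = 1.0397333.
NZD growth factor: 1 + 0.0797×8/12 = 1.0531333.
Forward (USD per NZD) = 0.513 × 1.0397333 / 1.0531333 = 0.5064726.
Quoted the other way: 1/0.5064726 = 1.9744 NZD per USD.

1.9744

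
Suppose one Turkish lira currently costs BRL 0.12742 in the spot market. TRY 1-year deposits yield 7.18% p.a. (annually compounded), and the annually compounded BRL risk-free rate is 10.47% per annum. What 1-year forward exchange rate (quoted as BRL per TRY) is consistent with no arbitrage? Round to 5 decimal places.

0.13133

T = 1 year.
BRL growth factor: (1 + 0.1047)^1 = 1.104700.
Growth of 1 TRY over T: (1 + 0.0718)^1 = 1.071800.
Forward (BRL per TRY) = 0.12742 × 1.104700 / 1.071800 = 0.1313313.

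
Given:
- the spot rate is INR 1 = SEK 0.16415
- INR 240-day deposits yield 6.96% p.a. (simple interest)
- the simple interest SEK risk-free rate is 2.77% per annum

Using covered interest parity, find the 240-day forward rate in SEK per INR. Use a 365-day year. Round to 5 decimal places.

T = 240/365 years.
SEK growth factor: 1 + 0.0277×240/365 = 1.0182137.
Growth of 1 INR over T: 1 + 0.0696×240/365 = 1.0457644.
So F = 0.16415 × 1.0182137 / 1.0457644 = 0.1598255 (SEK/INR).

0.15983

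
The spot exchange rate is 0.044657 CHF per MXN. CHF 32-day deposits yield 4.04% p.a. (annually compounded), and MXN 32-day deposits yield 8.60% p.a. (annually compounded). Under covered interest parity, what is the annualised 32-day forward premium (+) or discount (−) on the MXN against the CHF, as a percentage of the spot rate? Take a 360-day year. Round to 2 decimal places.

T = 32/360 years.
No-arbitrage forward: 0.044657 × 1.0035267 / 1.0073604 = 0.044487049 CHF/MXN.
Annualised premium = (F − S)/S × (1/T) = (0.044487049 − 0.044657)/0.044657 ÷ (32/360) = -4.28%.

-4.28%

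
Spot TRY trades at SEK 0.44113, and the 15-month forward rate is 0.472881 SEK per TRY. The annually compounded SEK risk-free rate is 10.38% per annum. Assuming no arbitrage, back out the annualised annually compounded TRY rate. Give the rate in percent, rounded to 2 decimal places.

T = 15/12 years.
CIP gives F = S · g_SEK/g_TRY, so g_SEK/g_TRY = 0.472881/0.44113 = 1.0719765.
The SEK side grows by (1 + 0.1038)^(15/12) = 1.1313917.
Hence g_TRY = 1.0554258.
Annualise: 1.0554258^(12/15) − 1 = 0.044100 = 4.41%.

4.41%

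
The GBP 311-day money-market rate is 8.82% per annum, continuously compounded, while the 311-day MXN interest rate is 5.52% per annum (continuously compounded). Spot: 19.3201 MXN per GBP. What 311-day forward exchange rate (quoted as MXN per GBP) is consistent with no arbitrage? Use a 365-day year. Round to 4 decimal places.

T = 311/365 years.
MXN growth factor: e^(0.0552×311/365) = 1.04815704.
GBP accumulates by e^(0.0882×311/365) = 1.07804717.
Forward (MXN per GBP) = 19.3201 × 1.04815704 / 1.07804717 = 18.784427.

18.7844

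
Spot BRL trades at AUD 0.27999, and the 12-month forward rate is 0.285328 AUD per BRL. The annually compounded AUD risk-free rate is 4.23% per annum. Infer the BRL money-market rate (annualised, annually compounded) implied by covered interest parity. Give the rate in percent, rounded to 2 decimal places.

T = 1 year.
By CIP, F/S equals the AUD-to-BRL growth ratio: 0.285328/0.27999 = 1.0190650.
AUD growth factor: (1 + 0.0423)^1 = 1.042300.
That pins the BRL growth at 1.0228003.
Annualise: 1.0228003^(1/1) − 1 = 0.022800 = 2.28%.

2.28%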